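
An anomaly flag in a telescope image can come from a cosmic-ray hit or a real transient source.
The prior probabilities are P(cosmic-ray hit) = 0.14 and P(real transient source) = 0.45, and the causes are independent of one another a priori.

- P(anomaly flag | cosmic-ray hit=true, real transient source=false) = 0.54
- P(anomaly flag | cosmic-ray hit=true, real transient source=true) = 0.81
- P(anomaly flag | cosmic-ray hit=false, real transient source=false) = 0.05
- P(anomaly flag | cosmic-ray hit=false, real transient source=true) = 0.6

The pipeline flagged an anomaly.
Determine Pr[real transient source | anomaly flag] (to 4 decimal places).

For the numerator, keep only real transient source=true terms: 0.232200 + 0.051030 = 0.283230
Normalizer over all consistent configurations: 0.05·0.86·0.55 + 0.6·0.86·0.45 + 0.54·0.14·0.55 + 0.81·0.14·0.45 = 0.348460
P(real transient source | anomaly flag) = 0.283230/0.348460 ≈ 0.8128

Pr[real transient source | anomaly flag] ≈ 0.8128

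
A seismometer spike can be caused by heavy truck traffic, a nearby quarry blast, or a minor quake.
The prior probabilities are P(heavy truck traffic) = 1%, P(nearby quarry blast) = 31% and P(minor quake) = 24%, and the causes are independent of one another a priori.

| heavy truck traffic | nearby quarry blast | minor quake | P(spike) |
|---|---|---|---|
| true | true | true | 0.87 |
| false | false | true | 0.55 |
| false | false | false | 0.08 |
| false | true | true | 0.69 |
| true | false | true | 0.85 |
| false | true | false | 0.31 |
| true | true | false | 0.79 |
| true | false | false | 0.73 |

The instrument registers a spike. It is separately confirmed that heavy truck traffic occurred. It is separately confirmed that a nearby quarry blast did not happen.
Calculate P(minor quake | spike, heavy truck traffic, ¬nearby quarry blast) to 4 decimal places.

By total probability over both values of minor quake:
  P(spike | heavy truck traffic, ¬nearby quarry blast) = 0.73×0.76 + 0.85×0.24
        = 0.554800 + 0.204000 = 0.758800
The terms with minor quake present sum to 0.204000, so
  P(minor quake | spike, heavy truck traffic, ¬nearby quarry blast) = 0.204000 / 0.758800 ≈ 0.2688

P(minor quake | spike, heavy truck traffic, ¬nearby quarry blast) ≈ 0.2688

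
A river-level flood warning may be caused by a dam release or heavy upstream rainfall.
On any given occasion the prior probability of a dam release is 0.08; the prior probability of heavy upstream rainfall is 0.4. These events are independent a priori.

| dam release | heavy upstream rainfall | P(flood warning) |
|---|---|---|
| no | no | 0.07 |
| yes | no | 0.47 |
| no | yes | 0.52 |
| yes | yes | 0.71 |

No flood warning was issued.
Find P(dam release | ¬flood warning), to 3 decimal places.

Sum P(¬flood warning|·) weighted by the priors over the 4 (dam release, heavy upstream rainfall) configurations:
  P(¬flood warning) = 0.93*0.92*0.6 + 0.48*0.92*0.4 + 0.53*0.08*0.6 + 0.29*0.08*0.4
        = 0.513360 + 0.176640 + 0.025440 + 0.009280 = 0.724720
Configurations with dam release contribute 0.034720, so
  P(dam release | ¬flood warning) = 0.034720 / 0.724720 ≈ 0.048

P(dam release | ¬flood warning) ≈ 0.048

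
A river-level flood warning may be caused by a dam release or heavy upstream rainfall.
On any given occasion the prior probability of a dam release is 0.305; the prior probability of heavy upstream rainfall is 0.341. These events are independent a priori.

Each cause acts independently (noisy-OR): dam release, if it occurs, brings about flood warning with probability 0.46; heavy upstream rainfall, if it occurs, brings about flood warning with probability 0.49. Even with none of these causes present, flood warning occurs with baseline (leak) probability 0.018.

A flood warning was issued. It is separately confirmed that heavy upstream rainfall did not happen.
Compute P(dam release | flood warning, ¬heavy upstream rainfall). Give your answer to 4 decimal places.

P(dam release | flood warning, ¬heavy upstream rainfall) ≈ 0.9197

Under noisy-OR, P(flood warning | causes) = 1 − (1−0.018)·∏(1−qᵢ) over the active causes.
Weight on dam release=true, given the evidence: 0.46972×0.305 = 0.143265
Denominator P(flood warning | ¬heavy upstream rainfall): 0.018×0.695 + 0.46972×0.305 = 0.155775
Posterior = 0.143265 / 0.155775 ≈ 0.9197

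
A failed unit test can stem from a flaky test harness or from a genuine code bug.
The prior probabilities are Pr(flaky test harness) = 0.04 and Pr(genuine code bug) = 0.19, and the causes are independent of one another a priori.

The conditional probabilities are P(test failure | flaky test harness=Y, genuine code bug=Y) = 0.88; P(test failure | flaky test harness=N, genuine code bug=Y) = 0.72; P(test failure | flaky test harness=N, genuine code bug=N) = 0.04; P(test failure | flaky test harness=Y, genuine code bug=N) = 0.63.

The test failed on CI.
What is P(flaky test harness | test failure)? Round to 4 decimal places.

P(flaky test harness | test failure) ≈ 0.1430

P(test failure) = 0.04×0.96×0.81 + 0.72×0.96×0.19 + 0.63×0.04×0.81 + 0.88×0.04×0.19 = 0.031104 + 0.131328 + 0.020412 + 0.006688 = 0.189532
Of this, 0.027100 comes from 0.020412 + 0.006688 (the flaky test harness=true cases).
P(flaky test harness | test failure) = 0.027100 / 0.189532 ≈ 0.1430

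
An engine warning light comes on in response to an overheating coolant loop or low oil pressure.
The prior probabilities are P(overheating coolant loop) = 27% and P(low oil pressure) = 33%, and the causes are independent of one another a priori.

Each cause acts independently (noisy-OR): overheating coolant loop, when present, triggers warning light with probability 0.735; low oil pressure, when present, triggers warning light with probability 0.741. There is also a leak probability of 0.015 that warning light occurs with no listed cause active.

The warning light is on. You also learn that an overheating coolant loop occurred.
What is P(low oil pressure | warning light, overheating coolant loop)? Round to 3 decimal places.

Under noisy-OR, P(warning light | causes) = 1 − (1−0.015)·∏(1−qᵢ) over the active causes.
Sum P(warning light|·) weighted by the priors over both values of low oil pressure:
  P(warning light | overheating coolant loop) = 0.738975×0.67 + 0.932395×0.33
        = 0.495113 + 0.307690 = 0.802803
The terms with low oil pressure present sum to 0.307690, so
  P(low oil pressure | warning light, overheating coolant loop) = 0.307690 / 0.802803 ≈ 0.383

P(low oil pressure | warning light, overheating coolant loop) ≈ 0.383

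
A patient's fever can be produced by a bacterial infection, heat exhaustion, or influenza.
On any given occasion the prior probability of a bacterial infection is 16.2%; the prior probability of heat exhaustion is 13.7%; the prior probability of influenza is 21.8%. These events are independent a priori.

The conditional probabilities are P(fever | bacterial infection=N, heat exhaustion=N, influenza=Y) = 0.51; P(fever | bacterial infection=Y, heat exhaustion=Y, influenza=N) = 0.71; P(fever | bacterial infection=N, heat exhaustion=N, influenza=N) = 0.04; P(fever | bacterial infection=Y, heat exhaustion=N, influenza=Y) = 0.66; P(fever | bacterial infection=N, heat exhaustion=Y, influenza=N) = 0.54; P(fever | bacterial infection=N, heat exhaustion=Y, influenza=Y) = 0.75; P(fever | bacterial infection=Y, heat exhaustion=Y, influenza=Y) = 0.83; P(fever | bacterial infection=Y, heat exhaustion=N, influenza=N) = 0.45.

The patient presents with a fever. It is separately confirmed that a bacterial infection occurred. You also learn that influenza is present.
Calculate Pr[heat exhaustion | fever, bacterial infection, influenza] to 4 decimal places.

Pr[heat exhaustion | fever, bacterial infection, influenza] ≈ 0.1664

Enumerate both values of heat exhaustion and weight by the priors:
  P(fever | bacterial infection, influenza) = 0.66*0.863 + 0.83*0.137
        = 0.569580 + 0.113710 = 0.683290
The terms with heat exhaustion present sum to 0.113710, so
  P(heat exhaustion | fever, bacterial infection, influenza) = 0.113710 / 0.683290 ≈ 0.1664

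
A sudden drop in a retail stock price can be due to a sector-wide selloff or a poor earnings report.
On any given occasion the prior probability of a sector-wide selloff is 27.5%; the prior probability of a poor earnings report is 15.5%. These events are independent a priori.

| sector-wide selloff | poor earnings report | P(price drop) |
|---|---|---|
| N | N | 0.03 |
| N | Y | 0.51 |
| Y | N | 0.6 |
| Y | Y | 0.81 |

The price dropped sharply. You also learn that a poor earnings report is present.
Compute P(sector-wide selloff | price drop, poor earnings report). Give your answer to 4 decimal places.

P(sector-wide selloff | price drop, poor earnings report) ≈ 0.3759

P(price drop | poor earnings report) = 0.51*0.725 + 0.81*0.275 = 0.369750 + 0.222750 = 0.592500
Restricting to configurations with sector-wide selloff present: 0.81*0.275 = 0.222750.
Hence the posterior is 0.222750/0.592500 ≈ 0.3759.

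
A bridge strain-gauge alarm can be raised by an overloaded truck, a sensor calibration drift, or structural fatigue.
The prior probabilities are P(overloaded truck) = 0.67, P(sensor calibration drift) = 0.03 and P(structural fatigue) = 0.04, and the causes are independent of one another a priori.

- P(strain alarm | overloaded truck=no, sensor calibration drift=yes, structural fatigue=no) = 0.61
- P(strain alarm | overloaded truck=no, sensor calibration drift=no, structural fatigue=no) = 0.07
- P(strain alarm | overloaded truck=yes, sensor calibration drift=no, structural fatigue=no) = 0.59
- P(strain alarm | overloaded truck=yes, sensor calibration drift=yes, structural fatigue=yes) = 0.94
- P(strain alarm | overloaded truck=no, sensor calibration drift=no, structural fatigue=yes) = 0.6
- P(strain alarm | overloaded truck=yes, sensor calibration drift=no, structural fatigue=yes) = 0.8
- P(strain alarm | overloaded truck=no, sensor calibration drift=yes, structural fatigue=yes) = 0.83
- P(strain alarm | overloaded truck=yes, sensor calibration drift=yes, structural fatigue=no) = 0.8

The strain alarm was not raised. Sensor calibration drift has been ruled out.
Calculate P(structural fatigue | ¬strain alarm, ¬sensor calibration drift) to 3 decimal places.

P(¬strain alarm | ¬sensor calibration drift) = 0.93·0.33·0.96 + 0.4·0.33·0.04 + 0.41·0.67·0.96 + 0.2·0.67·0.04 = 0.294624 + 0.005280 + 0.263712 + 0.005360 = 0.568976
Of this, 0.010640 comes from 0.005280 + 0.005360 (the structural fatigue=true cases).
Hence the posterior is 0.010640/0.568976 ≈ 0.019.

P(structural fatigue | ¬strain alarm, ¬sensor calibration drift) ≈ 0.019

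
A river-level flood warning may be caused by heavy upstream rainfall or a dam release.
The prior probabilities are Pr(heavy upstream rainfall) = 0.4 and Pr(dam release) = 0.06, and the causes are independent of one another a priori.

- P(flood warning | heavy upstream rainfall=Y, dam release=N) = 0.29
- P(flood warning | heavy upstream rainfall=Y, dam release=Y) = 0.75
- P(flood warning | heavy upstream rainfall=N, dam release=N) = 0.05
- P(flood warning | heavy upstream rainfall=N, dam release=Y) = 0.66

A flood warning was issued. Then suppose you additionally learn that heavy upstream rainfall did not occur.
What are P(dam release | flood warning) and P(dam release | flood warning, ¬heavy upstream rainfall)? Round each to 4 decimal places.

P(flood warning) = 0.05·0.6·0.94 + 0.66·0.6·0.06 + 0.29·0.4·0.94 + 0.75·0.4·0.06 = 0.028200 + 0.023760 + 0.109040 + 0.018000 = 0.179000
Restricting to configurations with dam release present: 0.023760 + 0.018000 = 0.041760.
So P(dam release | flood warning) = 0.041760/0.179000 ≈ 0.2333.

Now also conditioning on heavy upstream rainfall≠true:
P(flood warning | ¬heavy upstream rainfall) = 0.05×0.94 + 0.66×0.06 = 0.047000 + 0.039600 = 0.086600
The dam release-present share is 0.66×0.06 = 0.039600.
Hence the posterior is 0.039600/0.086600 ≈ 0.4573.
Ruling out heavy upstream rainfall raises the posterior on dam release — the flip side of explaining away.

P(dam release | flood warning) ≈ 0.2333; P(dam release | flood warning, ¬heavy upstream rainfall) ≈ 0.4573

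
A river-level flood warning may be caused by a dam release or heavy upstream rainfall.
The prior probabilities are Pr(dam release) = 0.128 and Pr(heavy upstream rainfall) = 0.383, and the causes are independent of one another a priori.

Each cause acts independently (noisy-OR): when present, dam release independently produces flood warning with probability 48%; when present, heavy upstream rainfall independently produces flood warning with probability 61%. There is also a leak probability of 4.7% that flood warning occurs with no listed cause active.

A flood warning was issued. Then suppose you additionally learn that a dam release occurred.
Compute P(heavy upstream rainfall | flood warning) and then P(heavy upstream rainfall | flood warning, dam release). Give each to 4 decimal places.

Under noisy-OR, P(flood warning | causes) = 1 − (1−0.047)·∏(1−qᵢ) over the active causes.
By total probability over the 4 (dam release, heavy upstream rainfall) configurations:
  P(flood warning) = 0.047×0.872×0.617 + 0.62833×0.872×0.383 + 0.50444×0.128×0.617 + 0.806732×0.128×0.383
        = 0.025287 + 0.209847 + 0.039839 + 0.039549 = 0.314522
The terms with heavy upstream rainfall present sum to 0.249396, so
  P(heavy upstream rainfall | flood warning) = 0.249396 / 0.314522 ≈ 0.7929

Now condition on the additional information:
P(flood warning | dam release) = 0.50444×0.617 + 0.806732×0.383 = 0.311239 + 0.308978 = 0.620217
Of this, 0.308978 comes from 0.806732×0.383 (the heavy upstream rainfall=true cases).
P(heavy upstream rainfall | flood warning, dam release) = 0.308978 / 0.620217 ≈ 0.4982

P(heavy upstream rainfall | flood warning) ≈ 0.7929; P(heavy upstream rainfall | flood warning, dam release) ≈ 0.4982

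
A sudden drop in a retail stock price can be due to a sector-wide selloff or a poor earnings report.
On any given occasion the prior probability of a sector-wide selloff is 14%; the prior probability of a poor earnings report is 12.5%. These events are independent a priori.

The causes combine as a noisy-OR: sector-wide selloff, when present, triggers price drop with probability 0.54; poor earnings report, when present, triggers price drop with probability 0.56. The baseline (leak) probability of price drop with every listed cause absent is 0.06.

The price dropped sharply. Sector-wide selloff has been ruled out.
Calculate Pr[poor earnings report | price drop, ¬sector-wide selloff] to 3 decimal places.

Pr[poor earnings report | price drop, ¬sector-wide selloff] ≈ 0.583

Under noisy-OR, P(price drop | causes) = 1 − (1−0.06)·∏(1−qᵢ) over the active causes.
Numerator (weight on configurations with poor earnings report): 0.5864*0.125 = 0.073300
Normalizer over all consistent configurations: 0.06*0.875 + 0.5864*0.125 = 0.125800
P(poor earnings report | price drop, ¬sector-wide selloff) = 0.073300/0.125800 ≈ 0.583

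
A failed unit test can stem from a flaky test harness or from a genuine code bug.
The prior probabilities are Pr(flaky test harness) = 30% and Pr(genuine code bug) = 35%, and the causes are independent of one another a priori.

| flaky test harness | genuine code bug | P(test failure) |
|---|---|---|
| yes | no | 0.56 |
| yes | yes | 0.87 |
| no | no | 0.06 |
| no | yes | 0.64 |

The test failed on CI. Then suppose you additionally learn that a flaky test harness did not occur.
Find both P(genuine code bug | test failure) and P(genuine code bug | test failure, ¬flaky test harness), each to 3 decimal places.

P(genuine code bug | test failure) ≈ 0.645; P(genuine code bug | test failure, ¬flaky test harness) ≈ 0.852

Numerator (weight on configurations with genuine code bug): 0.156800 + 0.091350 = 0.248150
Denominator P(test failure): 0.06·0.7·0.65 + 0.64·0.7·0.35 + 0.56·0.3·0.65 + 0.87·0.3·0.35 = 0.384650
P(genuine code bug | test failure) = 0.248150/0.384650 ≈ 0.645

With the extra evidence:
Enumerate both values of genuine code bug and weight by the priors:
  P(test failure | ¬flaky test harness) = 0.06*0.65 + 0.64*0.35
        = 0.039000 + 0.224000 = 0.263000
Keeping only the genuine code bug-present terms gives 0.224000, so
  P(genuine code bug | test failure, ¬flaky test harness) = 0.224000 / 0.263000 ≈ 0.852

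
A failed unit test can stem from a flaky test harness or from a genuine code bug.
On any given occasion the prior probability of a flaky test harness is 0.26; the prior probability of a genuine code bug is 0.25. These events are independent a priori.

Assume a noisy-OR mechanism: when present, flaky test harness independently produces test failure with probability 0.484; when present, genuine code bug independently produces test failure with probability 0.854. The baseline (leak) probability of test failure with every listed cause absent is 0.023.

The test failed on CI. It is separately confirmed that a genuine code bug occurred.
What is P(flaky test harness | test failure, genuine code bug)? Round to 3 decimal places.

P(flaky test harness | test failure, genuine code bug) ≈ 0.275

Under noisy-OR, P(test failure | causes) = 1 − (1−0.023)·∏(1−qᵢ) over the active causes.
P(test failure | genuine code bug) = 0.857358*0.74 + 0.926397*0.26 = 0.634445 + 0.240863 = 0.875308
Restricting to configurations with flaky test harness present: 0.926397*0.26 = 0.240863.
Hence the posterior is 0.240863/0.875308 ≈ 0.275.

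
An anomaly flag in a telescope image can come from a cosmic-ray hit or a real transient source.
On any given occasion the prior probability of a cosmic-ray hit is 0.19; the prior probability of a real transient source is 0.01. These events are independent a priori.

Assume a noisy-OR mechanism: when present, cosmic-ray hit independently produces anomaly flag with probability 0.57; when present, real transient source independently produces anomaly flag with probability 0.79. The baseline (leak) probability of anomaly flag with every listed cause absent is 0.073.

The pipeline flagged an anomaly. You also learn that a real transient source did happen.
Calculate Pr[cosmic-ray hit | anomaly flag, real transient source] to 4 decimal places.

Pr[cosmic-ray hit | anomaly flag, real transient source] ≈ 0.2107

Under noisy-OR, P(anomaly flag | causes) = 1 − (1−0.073)·∏(1−qᵢ) over the active causes.
For the numerator, keep only cosmic-ray hit=true terms: 0.916292·0.19 = 0.174095
Normalizer over all consistent configurations: 0.80533·0.81 + 0.916292·0.19 = 0.826412
Posterior = 0.174095 / 0.826412 ≈ 0.2107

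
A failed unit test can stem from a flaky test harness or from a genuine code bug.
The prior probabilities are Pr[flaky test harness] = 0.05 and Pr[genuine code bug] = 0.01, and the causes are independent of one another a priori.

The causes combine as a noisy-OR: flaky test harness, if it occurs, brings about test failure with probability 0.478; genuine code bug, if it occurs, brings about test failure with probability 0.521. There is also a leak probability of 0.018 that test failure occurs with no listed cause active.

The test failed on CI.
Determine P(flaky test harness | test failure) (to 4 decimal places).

Under noisy-OR, P(test failure | causes) = 1 − (1−0.018)·∏(1−qᵢ) over the active causes.
Numerator (weight on configurations with flaky test harness): 0.024126 + 0.000377 = 0.024503
Normalizer over all consistent configurations: 0.018·0.95·0.99 + 0.529622·0.95·0.01 + 0.487396·0.05·0.99 + 0.754463·0.05·0.01 = 0.046463
Posterior = 0.024503 / 0.046463 ≈ 0.5274

P(flaky test harness | test failure) ≈ 0.5274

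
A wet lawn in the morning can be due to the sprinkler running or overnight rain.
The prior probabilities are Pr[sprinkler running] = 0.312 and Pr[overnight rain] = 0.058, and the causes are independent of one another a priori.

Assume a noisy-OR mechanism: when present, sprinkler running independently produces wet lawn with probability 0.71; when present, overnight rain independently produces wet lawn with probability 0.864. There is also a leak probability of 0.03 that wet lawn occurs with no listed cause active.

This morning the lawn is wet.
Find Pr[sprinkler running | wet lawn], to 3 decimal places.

Pr[sprinkler running | wet lawn] ≈ 0.809

Under noisy-OR, P(wet lawn | causes) = 1 − (1−0.03)·∏(1−qᵢ) over the active causes.
Numerator (weight on configurations with sprinkler running): 0.211229 + 0.017404 = 0.228633
Denominator P(wet lawn): 0.03*0.688*0.942 + 0.86808*0.688*0.058 + 0.7187*0.312*0.942 + 0.961743*0.312*0.058 = 0.282716
Posterior = 0.228633 / 0.282716 ≈ 0.809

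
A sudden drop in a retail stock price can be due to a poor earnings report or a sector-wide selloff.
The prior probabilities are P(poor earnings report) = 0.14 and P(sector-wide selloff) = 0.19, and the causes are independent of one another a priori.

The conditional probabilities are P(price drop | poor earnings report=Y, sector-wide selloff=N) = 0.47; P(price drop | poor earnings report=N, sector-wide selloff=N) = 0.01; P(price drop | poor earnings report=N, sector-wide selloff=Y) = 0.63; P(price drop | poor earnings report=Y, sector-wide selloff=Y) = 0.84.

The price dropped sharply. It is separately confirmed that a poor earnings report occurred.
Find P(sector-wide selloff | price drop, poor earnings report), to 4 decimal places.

For the numerator, keep only sector-wide selloff=true terms: 0.84*0.19 = 0.159600
The normalizing constant is 0.47*0.81 + 0.84*0.19 = 0.540300
Posterior = 0.159600 / 0.540300 ≈ 0.2954

P(sector-wide selloff | price drop, poor earnings report) ≈ 0.2954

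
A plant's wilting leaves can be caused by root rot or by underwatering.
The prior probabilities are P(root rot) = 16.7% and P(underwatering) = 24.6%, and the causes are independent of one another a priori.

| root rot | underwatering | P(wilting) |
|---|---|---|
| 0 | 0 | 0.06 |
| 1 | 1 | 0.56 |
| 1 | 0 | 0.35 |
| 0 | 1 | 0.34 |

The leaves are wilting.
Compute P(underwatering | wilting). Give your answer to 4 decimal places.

Enumerate the 4 (root rot, underwatering) configurations and weight by the priors:
  P(wilting) = 0.06*0.833*0.754 + 0.34*0.833*0.246 + 0.35*0.167*0.754 + 0.56*0.167*0.246
        = 0.037685 + 0.069672 + 0.044071 + 0.023006 = 0.174434
Configurations with underwatering contribute 0.092678, so
  P(underwatering | wilting) = 0.092678 / 0.174434 ≈ 0.5313

P(underwatering | wilting) ≈ 0.5313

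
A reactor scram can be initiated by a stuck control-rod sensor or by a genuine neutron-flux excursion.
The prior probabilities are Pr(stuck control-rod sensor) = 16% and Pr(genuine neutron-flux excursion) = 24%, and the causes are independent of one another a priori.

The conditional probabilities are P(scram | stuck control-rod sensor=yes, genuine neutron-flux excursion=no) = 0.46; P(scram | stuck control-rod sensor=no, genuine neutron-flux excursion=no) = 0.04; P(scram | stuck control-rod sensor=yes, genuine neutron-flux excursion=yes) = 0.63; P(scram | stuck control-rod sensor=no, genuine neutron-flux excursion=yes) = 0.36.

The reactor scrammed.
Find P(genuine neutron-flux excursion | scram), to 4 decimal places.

P(genuine neutron-flux excursion | scram) ≈ 0.5429

By total probability over the 4 (stuck control-rod sensor, genuine neutron-flux excursion) configurations:
  P(scram) = 0.04×0.84×0.76 + 0.36×0.84×0.24 + 0.46×0.16×0.76 + 0.63×0.16×0.24
        = 0.025536 + 0.072576 + 0.055936 + 0.024192 = 0.178240
The terms with genuine neutron-flux excursion present sum to 0.096768, so
  P(genuine neutron-flux excursion | scram) = 0.096768 / 0.178240 ≈ 0.5429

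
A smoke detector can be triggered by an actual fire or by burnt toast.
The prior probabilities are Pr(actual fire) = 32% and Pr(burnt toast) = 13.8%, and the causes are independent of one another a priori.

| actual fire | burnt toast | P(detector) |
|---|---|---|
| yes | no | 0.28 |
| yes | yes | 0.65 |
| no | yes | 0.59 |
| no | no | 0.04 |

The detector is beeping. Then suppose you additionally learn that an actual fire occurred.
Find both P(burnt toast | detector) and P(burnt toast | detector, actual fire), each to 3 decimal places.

P(burnt toast | detector) ≈ 0.455; P(burnt toast | detector, actual fire) ≈ 0.271

By total probability over the 4 (actual fire, burnt toast) configurations:
  P(detector) = 0.04·0.68·0.862 + 0.59·0.68·0.138 + 0.28·0.32·0.862 + 0.65·0.32·0.138
        = 0.023446 + 0.055366 + 0.077235 + 0.028704 = 0.184751
The terms with burnt toast present sum to 0.084070, so
  P(burnt toast | detector) = 0.084070 / 0.184751 ≈ 0.455

With the extra evidence:
P(detector | actual fire) = 0.28×0.862 + 0.65×0.138 = 0.241360 + 0.089700 = 0.331060
Of this, 0.089700 comes from 0.65×0.138 (the burnt toast=true cases).
So P(burnt toast | detector, actual fire) = 0.089700/0.331060 ≈ 0.271.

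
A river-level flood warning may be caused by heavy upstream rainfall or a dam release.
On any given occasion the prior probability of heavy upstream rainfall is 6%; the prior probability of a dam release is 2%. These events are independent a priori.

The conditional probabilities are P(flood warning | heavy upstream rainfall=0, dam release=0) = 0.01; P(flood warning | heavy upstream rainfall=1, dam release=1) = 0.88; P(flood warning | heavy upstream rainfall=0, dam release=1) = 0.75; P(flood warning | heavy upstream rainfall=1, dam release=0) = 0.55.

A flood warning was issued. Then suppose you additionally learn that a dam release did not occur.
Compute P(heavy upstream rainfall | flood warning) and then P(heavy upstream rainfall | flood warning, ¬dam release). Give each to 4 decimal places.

For the numerator, keep only heavy upstream rainfall=true terms: 0.032340 + 0.001056 = 0.033396
Normalizer over all consistent configurations: 0.01×0.94×0.98 + 0.75×0.94×0.02 + 0.55×0.06×0.98 + 0.88×0.06×0.02 = 0.056708
Posterior = 0.033396 / 0.056708 ≈ 0.5889

Now also conditioning on dam release≠true:
P(flood warning | ¬dam release) = 0.01×0.94 + 0.55×0.06 = 0.009400 + 0.033000 = 0.042400
Restricting to configurations with heavy upstream rainfall present: 0.55×0.06 = 0.033000.
P(heavy upstream rainfall | flood warning, ¬dam release) = 0.033000 / 0.042400 ≈ 0.7783
With dam release excluded, heavy upstream rainfall must carry more of the explanatory weight for the flood warning.

P(heavy upstream rainfall | flood warning) ≈ 0.5889; P(heavy upstream rainfall | flood warning, ¬dam release) ≈ 0.7783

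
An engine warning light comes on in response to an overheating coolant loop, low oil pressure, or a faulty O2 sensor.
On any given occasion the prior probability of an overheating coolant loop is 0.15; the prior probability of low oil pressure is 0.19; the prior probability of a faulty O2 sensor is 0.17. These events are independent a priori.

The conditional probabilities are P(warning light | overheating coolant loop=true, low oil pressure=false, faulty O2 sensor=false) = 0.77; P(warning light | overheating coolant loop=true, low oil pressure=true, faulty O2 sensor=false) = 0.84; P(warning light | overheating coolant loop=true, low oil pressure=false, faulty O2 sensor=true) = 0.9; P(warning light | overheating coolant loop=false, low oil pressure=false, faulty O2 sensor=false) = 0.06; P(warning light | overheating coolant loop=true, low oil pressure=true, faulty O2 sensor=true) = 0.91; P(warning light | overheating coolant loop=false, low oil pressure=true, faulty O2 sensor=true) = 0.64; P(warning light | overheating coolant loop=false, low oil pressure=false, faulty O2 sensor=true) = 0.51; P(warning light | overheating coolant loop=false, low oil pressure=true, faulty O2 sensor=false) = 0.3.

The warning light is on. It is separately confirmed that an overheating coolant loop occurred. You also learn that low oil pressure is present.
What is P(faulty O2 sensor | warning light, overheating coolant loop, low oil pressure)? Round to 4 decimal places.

P(faulty O2 sensor | warning light, overheating coolant loop, low oil pressure) ≈ 0.1816

By total probability over both values of faulty O2 sensor:
  P(warning light | overheating coolant loop, low oil pressure) = 0.84*0.83 + 0.91*0.17
        = 0.697200 + 0.154700 = 0.851900
Keeping only the faulty O2 sensor-present terms gives 0.154700, so
  P(faulty O2 sensor | warning light, overheating coolant loop, low oil pressure) = 0.154700 / 0.851900 ≈ 0.1816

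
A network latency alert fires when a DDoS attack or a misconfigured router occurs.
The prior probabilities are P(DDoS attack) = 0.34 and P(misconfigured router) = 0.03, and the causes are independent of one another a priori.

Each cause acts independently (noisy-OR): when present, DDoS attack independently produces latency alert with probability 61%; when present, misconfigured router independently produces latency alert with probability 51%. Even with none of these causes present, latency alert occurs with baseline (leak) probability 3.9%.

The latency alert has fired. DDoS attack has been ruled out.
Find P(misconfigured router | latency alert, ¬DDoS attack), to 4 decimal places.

P(misconfigured router | latency alert, ¬DDoS attack) ≈ 0.2956

Under noisy-OR, P(latency alert | causes) = 1 − (1−0.039)·∏(1−qᵢ) over the active causes.
Sum P(latency alert|·) weighted by the priors over both values of misconfigured router:
  P(latency alert | ¬DDoS attack) = 0.039×0.97 + 0.52911×0.03
        = 0.037830 + 0.015873 = 0.053703
The terms with misconfigured router present sum to 0.015873, so
  P(misconfigured router | latency alert, ¬DDoS attack) = 0.015873 / 0.053703 ≈ 0.2956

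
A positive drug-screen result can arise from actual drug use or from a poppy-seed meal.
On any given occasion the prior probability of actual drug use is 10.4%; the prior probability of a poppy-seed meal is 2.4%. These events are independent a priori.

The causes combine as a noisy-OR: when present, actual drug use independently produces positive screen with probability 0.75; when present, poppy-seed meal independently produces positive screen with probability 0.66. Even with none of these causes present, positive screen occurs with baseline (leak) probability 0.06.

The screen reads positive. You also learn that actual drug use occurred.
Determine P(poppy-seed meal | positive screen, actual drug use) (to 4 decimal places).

P(poppy-seed meal | positive screen, actual drug use) ≈ 0.0287

Under noisy-OR, P(positive screen | causes) = 1 − (1−0.06)·∏(1−qᵢ) over the active causes.
By total probability over both values of poppy-seed meal:
  P(positive screen | actual drug use) = 0.765*0.976 + 0.9201*0.024
        = 0.746640 + 0.022082 = 0.768722
Keeping only the poppy-seed meal-present terms gives 0.022082, so
  P(poppy-seed meal | positive screen, actual drug use) = 0.022082 / 0.768722 ≈ 0.0287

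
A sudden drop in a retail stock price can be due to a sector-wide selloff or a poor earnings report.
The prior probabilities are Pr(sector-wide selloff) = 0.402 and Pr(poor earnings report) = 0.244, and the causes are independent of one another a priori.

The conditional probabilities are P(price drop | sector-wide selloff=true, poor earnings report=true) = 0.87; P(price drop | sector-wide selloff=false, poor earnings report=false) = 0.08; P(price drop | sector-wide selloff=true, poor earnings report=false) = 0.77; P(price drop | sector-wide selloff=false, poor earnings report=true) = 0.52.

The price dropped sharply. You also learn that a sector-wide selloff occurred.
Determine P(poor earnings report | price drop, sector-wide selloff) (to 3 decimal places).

P(poor earnings report | price drop, sector-wide selloff) ≈ 0.267

P(price drop | sector-wide selloff) = 0.77*0.756 + 0.87*0.244 = 0.582120 + 0.212280 = 0.794400
The poor earnings report-present share is 0.87*0.244 = 0.212280.
So P(poor earnings report | price drop, sector-wide selloff) = 0.212280/0.794400 ≈ 0.267.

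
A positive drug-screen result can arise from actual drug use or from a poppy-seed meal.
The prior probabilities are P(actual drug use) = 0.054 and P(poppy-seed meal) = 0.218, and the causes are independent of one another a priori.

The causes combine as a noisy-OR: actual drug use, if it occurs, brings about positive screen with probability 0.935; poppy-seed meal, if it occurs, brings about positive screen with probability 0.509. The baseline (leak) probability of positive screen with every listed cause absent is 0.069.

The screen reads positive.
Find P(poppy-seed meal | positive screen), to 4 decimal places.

P(poppy-seed meal | positive screen) ≈ 0.5763

Under noisy-OR, P(positive screen | causes) = 1 − (1−0.069)·∏(1−qᵢ) over the active causes.
P(positive screen) = 0.069·0.946·0.782 + 0.542879·0.946·0.218 + 0.939485·0.054·0.782 + 0.970287·0.054·0.218 = 0.051044 + 0.111957 + 0.039673 + 0.011422 = 0.214096
Restricting to configurations with poppy-seed meal present: 0.111957 + 0.011422 = 0.123379.
P(poppy-seed meal | positive screen) = 0.123379 / 0.214096 ≈ 0.5763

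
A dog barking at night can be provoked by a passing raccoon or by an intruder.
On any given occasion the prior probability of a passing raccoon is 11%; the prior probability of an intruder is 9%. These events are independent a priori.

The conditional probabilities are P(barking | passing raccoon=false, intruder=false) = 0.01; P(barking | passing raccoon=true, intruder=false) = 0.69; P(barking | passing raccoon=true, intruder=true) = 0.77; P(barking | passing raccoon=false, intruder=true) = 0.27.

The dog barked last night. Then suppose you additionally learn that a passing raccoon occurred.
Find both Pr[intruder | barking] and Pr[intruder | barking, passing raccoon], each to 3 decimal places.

Pr[intruder | barking] ≈ 0.275; Pr[intruder | barking, passing raccoon] ≈ 0.099

P(barking) = 0.01×0.89×0.91 + 0.27×0.89×0.09 + 0.69×0.11×0.91 + 0.77×0.11×0.09 = 0.008099 + 0.021627 + 0.069069 + 0.007623 = 0.106418
The intruder-present share is 0.021627 + 0.007623 = 0.029250.
So P(intruder | barking) = 0.029250/0.106418 ≈ 0.275.

Now also conditioning on passing raccoon=true:
Numerator (weight on configurations with intruder): 0.77*0.09 = 0.069300
The normalizing constant is 0.69*0.91 + 0.77*0.09 = 0.697200
P(intruder | barking, passing raccoon) = 0.069300/0.697200 ≈ 0.099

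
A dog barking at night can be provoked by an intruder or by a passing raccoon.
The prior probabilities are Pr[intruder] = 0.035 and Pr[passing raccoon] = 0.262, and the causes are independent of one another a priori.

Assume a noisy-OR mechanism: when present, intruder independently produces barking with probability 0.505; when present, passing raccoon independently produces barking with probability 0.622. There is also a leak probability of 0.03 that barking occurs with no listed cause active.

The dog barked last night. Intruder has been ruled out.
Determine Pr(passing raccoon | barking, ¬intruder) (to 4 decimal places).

Under noisy-OR, P(barking | causes) = 1 − (1−0.03)·∏(1−qᵢ) over the active causes.
Numerator (weight on configurations with passing raccoon): 0.63334·0.262 = 0.165935
Normalizer over all consistent configurations: 0.03·0.738 + 0.63334·0.262 = 0.188075
Posterior = 0.165935 / 0.188075 ≈ 0.8823

Pr(passing raccoon | barking, ¬intruder) ≈ 0.8823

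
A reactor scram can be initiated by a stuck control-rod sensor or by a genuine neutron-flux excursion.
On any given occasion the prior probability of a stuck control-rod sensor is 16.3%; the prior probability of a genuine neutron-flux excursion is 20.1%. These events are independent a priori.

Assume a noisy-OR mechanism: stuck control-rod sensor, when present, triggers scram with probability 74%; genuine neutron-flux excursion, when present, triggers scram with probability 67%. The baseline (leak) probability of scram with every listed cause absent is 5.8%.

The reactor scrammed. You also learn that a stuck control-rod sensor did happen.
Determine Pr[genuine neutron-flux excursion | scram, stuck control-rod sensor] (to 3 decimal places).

Under noisy-OR, P(scram | causes) = 1 − (1−0.058)·∏(1−qᵢ) over the active causes.
P(scram | stuck control-rod sensor) = 0.75508·0.799 + 0.919176·0.201 = 0.603309 + 0.184754 = 0.788063
Of this, 0.184754 comes from 0.919176·0.201 (the genuine neutron-flux excursion=true cases).
P(genuine neutron-flux excursion | scram, stuck control-rod sensor) = 0.184754 / 0.788063 ≈ 0.234

Pr[genuine neutron-flux excursion | scram, stuck control-rod sensor] ≈ 0.234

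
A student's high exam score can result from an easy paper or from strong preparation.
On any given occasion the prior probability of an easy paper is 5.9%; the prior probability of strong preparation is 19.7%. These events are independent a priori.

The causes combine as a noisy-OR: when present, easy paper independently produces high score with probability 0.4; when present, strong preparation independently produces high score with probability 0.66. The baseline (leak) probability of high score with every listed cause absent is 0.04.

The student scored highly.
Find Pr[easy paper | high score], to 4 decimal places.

Under noisy-OR, P(high score | causes) = 1 − (1−0.04)·∏(1−qᵢ) over the active causes.
Enumerate the 4 (easy paper, strong preparation) configurations and weight by the priors:
  P(high score) = 0.04*0.941*0.803 + 0.6736*0.941*0.197 + 0.424*0.059*0.803 + 0.80416*0.059*0.197
        = 0.030225 + 0.124870 + 0.020088 + 0.009347 = 0.184530
Configurations with easy paper contribute 0.029435, so
  P(easy paper | high score) = 0.029435 / 0.184530 ≈ 0.1595

Pr[easy paper | high score] ≈ 0.1595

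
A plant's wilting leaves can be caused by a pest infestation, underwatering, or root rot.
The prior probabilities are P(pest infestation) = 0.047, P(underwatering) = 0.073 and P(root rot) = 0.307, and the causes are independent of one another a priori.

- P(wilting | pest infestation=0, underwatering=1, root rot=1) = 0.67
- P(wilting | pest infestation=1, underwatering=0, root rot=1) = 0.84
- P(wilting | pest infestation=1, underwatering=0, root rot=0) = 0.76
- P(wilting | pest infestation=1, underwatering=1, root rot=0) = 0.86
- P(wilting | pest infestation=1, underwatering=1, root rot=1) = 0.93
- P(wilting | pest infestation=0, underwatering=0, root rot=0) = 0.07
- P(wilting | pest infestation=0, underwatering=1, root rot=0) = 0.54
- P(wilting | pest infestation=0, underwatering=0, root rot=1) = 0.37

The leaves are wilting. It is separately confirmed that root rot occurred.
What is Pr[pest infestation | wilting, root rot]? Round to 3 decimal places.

Pr[pest infestation | wilting, root rot] ≈ 0.096

P(wilting | root rot) = 0.37×0.953×0.927 + 0.67×0.953×0.073 + 0.84×0.047×0.927 + 0.93×0.047×0.073 = 0.326869 + 0.046611 + 0.036598 + 0.003191 = 0.413269
Of this, 0.039789 comes from 0.036598 + 0.003191 (the pest infestation=true cases).
Hence the posterior is 0.039789/0.413269 ≈ 0.096.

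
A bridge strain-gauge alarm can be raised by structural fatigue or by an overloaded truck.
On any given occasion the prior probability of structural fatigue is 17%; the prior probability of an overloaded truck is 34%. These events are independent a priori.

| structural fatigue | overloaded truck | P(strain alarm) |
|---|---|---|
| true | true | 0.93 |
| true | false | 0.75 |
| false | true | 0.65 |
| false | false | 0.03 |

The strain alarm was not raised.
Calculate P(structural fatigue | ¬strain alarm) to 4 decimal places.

P(¬strain alarm) = 0.97·0.83·0.66 + 0.35·0.83·0.34 + 0.25·0.17·0.66 + 0.07·0.17·0.34 = 0.531366 + 0.098770 + 0.028050 + 0.004046 = 0.662232
Restricting to configurations with structural fatigue present: 0.028050 + 0.004046 = 0.032096.
Hence the posterior is 0.032096/0.662232 ≈ 0.0485.

P(structural fatigue | ¬strain alarm) ≈ 0.0485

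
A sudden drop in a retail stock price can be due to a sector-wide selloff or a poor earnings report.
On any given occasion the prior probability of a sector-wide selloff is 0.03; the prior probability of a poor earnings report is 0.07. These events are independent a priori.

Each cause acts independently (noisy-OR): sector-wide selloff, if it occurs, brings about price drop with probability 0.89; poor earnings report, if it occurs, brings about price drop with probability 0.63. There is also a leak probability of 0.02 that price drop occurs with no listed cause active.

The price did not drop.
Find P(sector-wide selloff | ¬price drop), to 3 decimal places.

Under noisy-OR, P(price drop | causes) = 1 − (1−0.02)·∏(1−qᵢ) over the active causes.
P(¬price drop) = 0.98·0.97·0.93 + 0.3626·0.97·0.07 + 0.1078·0.03·0.93 + 0.039886·0.03·0.07 = 0.884058 + 0.024621 + 0.003008 + 0.000084 = 0.911771
Of this, 0.003092 comes from 0.003008 + 0.000084 (the sector-wide selloff=true cases).
So P(sector-wide selloff | ¬price drop) = 0.003092/0.911771 ≈ 0.003.

P(sector-wide selloff | ¬price drop) ≈ 0.003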